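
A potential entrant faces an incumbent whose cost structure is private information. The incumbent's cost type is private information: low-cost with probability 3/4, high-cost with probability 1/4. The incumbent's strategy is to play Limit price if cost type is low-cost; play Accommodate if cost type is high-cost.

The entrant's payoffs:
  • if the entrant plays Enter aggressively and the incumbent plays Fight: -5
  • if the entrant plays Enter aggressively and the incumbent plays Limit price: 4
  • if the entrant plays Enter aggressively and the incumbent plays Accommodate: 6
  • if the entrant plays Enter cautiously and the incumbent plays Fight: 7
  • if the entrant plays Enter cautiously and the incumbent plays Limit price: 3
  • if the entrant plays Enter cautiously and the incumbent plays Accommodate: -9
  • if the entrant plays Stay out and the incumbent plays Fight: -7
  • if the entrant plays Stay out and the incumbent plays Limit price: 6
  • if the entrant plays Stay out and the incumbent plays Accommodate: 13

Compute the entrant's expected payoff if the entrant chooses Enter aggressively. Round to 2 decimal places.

E[Enter aggressively] = 3/4·4 + 1/4·6 = 3 + 3/2 = 9/2

4.50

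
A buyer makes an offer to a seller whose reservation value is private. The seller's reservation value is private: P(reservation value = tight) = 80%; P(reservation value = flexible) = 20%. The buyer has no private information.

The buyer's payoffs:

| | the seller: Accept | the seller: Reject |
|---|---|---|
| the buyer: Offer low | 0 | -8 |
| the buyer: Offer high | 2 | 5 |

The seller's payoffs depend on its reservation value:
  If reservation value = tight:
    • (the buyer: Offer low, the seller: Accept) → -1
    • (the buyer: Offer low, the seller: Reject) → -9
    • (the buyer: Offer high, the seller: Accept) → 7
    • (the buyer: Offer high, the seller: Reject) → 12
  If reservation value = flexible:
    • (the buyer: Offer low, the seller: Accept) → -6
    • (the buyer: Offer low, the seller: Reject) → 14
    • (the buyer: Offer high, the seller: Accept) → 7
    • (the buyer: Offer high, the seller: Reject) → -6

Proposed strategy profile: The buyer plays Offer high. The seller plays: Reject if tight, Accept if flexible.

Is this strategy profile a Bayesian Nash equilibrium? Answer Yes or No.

Yes

A profile is a BNE iff every type of every player is best-responding given beliefs about the other side.
The buyer plays Offer high: E[Offer high] = 0.8·(5) + 0.2·(2) = 4.4; E[Offer low] = -6.4. Best-responding. ✓
The seller (reservation value tight), facing Offer high: Accept gives 7, Reject gives 12. Proposed Reject is best. ✓
The seller (reservation value flexible), facing Offer high: Accept gives 7, Reject gives -6. Proposed Accept is best. ✓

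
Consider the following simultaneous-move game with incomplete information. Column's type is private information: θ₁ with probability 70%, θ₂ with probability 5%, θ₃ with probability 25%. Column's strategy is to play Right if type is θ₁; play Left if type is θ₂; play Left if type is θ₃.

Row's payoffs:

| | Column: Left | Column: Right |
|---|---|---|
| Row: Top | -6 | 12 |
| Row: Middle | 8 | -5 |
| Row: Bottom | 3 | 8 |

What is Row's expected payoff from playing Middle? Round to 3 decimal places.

-1.100

E[Middle] = 0.7·(-5) + 0.05·8 + 0.25·8 = (-3.5) + 0.4 + 2 = -1.1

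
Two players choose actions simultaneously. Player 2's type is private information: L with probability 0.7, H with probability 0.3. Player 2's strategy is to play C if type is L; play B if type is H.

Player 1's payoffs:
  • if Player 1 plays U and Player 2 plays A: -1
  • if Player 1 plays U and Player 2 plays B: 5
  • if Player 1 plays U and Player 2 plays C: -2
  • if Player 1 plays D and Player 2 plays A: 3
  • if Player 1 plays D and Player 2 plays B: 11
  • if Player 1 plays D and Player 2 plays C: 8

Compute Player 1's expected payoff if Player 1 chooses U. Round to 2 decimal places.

0.10

E[U] = 0.7·(-2) + 0.3·5 = (-1.4) + 1.5 = 0.1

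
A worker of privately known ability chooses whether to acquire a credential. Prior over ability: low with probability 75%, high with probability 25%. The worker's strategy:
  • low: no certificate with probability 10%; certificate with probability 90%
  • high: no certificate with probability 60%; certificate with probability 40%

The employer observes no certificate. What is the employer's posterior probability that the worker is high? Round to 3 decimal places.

P(no certificate) = 0.75·0.1 + 0.25·0.6 = 0.225
P(high | no certificate) = (0.25·0.6) / 0.225 = 0.15 / 0.225 = 0.666667

0.667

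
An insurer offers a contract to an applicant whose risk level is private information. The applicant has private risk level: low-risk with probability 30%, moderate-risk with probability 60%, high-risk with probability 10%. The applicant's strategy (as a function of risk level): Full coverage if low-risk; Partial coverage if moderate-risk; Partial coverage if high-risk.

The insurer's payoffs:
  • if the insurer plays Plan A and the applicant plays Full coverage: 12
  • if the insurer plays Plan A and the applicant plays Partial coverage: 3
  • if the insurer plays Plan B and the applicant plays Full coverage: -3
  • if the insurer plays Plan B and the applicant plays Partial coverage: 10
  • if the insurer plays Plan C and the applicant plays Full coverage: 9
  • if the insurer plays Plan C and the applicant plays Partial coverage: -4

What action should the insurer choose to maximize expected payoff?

Plan B

E[Plan A] = 0.3·(12) + 0.6·(3) + 0.1·(3) = 5.7
E[Plan B] = 0.3·(-3) + 0.6·(10) + 0.1·(10) = 6.1
E[Plan C] = 0.3·(9) + 0.6·(-4) + 0.1·(-4) = -0.1
Best response: Plan B (6.1 is the largest).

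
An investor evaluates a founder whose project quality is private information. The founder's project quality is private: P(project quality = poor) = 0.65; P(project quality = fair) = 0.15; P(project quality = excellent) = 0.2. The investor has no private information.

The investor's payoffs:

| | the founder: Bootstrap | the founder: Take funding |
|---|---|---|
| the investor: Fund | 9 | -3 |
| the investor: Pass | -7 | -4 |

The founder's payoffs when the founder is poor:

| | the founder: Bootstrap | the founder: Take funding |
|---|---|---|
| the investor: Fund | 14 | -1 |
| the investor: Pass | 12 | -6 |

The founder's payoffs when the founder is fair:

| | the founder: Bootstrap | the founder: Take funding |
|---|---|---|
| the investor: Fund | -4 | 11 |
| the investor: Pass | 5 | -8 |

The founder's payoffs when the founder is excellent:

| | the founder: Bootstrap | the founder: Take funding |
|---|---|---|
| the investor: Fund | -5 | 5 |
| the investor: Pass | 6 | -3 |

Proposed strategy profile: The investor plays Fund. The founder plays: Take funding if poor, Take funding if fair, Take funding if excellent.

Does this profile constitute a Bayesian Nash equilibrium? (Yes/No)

No

The investor plays Fund: E[Fund] = 0.65·(-3) + 0.15·(-3) + 0.2·(-3) = -3; E[Pass] = -4. Best-responding. ✓
The founder (project quality poor), facing Fund: Bootstrap gives 14, Take funding gives -1. Proposed Take funding is not best — profitable deviation exists. ✗
The founder (project quality fair), facing Fund: Bootstrap gives -4, Take funding gives 11. Proposed Take funding is best. ✓
The founder (project quality excellent), facing Fund: Bootstrap gives -5, Take funding gives 5. Proposed Take funding is best. ✓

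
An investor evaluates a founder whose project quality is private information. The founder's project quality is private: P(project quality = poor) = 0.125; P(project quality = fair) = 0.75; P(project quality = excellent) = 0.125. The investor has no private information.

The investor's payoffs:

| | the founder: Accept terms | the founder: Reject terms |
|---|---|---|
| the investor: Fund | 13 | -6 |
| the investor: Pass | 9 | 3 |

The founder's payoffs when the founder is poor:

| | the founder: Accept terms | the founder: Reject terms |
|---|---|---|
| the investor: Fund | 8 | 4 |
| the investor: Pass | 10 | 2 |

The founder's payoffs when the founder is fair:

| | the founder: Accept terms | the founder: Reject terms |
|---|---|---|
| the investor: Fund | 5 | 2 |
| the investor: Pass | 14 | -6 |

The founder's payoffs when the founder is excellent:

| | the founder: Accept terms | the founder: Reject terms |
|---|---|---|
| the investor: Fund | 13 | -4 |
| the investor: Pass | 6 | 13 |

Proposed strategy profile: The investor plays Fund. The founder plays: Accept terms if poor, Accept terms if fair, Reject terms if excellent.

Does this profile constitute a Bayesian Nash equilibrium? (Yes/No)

No

The investor plays Fund: E[Fund] = 0.125·(13) + 0.75·(13) + 0.125·(-6) = 10.625; E[Pass] = 8.25. Best-responding. ✓
The founder (project quality poor), facing Fund: Accept terms gives 8, Reject terms gives 4. Proposed Accept terms is best. ✓
The founder (project quality fair), facing Fund: Accept terms gives 5, Reject terms gives 2. Proposed Accept terms is best. ✓
The founder (project quality excellent), facing Fund: Accept terms gives 13, Reject terms gives -4. Proposed Reject terms is not best — profitable deviation exists. ✗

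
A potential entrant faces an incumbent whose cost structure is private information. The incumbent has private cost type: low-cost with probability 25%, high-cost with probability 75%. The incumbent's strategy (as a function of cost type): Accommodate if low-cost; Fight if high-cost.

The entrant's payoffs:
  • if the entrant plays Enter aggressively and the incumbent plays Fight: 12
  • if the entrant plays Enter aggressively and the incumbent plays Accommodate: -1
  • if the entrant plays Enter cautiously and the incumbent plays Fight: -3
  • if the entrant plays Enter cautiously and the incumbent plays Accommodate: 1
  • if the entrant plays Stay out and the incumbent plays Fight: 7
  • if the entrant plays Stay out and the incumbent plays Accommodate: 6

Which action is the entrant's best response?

Enter aggressively

E[Enter aggressively] = 0.25·(-1) + 0.75·(12) = 8.75
E[Enter cautiously] = 0.25·(1) + 0.75·(-3) = -2
E[Stay out] = 0.25·(6) + 0.75·(7) = 6.75
Best response: Enter aggressively (8.75 is the largest).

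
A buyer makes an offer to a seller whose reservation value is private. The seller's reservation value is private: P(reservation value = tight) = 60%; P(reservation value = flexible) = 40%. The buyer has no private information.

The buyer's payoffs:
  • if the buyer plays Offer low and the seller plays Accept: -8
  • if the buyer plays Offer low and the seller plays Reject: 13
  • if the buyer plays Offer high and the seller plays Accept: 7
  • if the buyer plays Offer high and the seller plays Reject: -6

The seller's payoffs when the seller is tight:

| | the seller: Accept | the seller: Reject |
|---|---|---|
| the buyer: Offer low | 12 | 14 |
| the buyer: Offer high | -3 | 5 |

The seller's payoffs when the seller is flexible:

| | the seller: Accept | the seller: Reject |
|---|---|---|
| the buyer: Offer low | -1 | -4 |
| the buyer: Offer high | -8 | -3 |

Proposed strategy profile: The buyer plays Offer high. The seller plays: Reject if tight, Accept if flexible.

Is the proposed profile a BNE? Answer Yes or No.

The buyer plays Offer high: E[Offer high] = 0.6·(-6) + 0.4·(7) = -0.8; E[Offer low] = 4.6. Not best-responding. ✗
The seller (reservation value tight), facing Offer high: Accept gives -3, Reject gives 5. Proposed Reject is best. ✓
The seller (reservation value flexible), facing Offer high: Accept gives -8, Reject gives -3. Proposed Accept is not best — profitable deviation exists. ✗

No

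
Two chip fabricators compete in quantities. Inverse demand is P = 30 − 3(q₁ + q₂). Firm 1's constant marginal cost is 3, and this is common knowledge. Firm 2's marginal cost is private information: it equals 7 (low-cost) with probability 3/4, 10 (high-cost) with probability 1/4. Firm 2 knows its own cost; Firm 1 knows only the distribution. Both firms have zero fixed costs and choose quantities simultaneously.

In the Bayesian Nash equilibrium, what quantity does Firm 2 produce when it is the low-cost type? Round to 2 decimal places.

2.07

Type-c best response for Firm 2: q₂(c) = (30 − c)/6 − q₁/2.
Firm 1 maximizes expected profit; its first-order condition is 30 − 6q₁ − 3E[q₂] − 3 = 0.
Substituting E[q₂] and solving: E[c₂] = 7.75, so q₁ = (30 − 2·3 + 7.75)/9 = 3.52778.
q₂(low-cost) = (30 − 7 − 3·3.52778)/6 = 2.06944.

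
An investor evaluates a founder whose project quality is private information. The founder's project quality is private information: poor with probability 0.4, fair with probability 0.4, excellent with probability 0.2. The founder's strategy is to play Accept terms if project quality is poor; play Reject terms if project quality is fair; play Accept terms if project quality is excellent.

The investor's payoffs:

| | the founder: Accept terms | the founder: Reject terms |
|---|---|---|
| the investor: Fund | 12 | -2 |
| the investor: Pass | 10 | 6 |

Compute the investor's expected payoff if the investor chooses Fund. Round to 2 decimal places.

E[Fund] = 0.4·12 + 0.4·(-2) + 0.2·12 = 4.8 + (-0.8) + 2.4 = 6.4

6.40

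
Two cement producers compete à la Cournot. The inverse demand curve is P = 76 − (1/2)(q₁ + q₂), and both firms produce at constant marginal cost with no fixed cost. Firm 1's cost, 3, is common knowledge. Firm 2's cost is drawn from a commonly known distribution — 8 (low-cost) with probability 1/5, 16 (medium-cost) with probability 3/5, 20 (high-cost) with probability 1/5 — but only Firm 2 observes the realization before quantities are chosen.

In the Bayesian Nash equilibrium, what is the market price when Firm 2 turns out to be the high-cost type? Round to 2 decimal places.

Firm 2 with cost c maximizes (76 − (1/2)(q₁+q₂) − c)·q₂, giving q₂(c) = (76 − c − (1/2)q₁).
E[c₂] = 1/5·8 + 3/5·16 + 1/5·20 = 15.2
Firm 1's FOC against E[q₂] yields q₁ = (76 − 2·3 + E[c₂])/(3/2) = (76 − 6 + 15.2)/(3/2) = 56.8.
q₂(high-cost) = 27.6, so P = 76 − (1/2)·(56.8 + 27.6) = 33.8.

33.80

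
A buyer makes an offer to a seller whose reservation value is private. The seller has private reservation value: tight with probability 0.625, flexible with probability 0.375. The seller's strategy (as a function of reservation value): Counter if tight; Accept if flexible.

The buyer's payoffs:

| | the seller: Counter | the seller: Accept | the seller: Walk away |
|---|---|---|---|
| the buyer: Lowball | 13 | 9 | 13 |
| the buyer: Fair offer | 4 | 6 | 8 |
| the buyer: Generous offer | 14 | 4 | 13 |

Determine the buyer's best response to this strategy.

Compute the buyer's expected payoff for each action, taking the expectation over the seller's type.
E[Lowball] = 0.625·(13) + 0.375·(9) = 11.5
E[Fair offer] = 0.625·(4) + 0.375·(6) = 4.75
E[Generous offer] = 0.625·(14) + 0.375·(4) = 10.25
Best response: Lowball (11.5 is the largest).

Lowball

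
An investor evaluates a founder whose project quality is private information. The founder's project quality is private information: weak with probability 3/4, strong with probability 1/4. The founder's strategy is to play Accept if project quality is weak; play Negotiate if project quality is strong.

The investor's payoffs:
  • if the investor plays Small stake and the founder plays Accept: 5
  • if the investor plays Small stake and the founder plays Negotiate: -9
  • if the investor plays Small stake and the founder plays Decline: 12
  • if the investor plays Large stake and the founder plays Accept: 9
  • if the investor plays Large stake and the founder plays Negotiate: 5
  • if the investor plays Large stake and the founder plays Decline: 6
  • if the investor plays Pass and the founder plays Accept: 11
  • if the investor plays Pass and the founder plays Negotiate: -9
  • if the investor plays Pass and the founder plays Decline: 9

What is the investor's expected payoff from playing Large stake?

Take the expectation over the founder's project quality, weighting each type's action by its prior probability.
E[Large stake] = 3/4·9 + 1/4·5 = 27/4 + 5/4 = 8

8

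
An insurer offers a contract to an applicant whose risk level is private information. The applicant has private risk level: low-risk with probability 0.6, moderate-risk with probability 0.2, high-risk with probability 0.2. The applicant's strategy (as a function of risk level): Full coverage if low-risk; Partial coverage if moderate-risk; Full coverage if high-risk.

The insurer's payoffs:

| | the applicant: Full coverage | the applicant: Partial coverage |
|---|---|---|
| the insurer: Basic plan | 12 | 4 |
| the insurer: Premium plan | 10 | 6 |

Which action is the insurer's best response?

Compute the insurer's expected payoff for each action, taking the expectation over the applicant's type.
E[Basic plan] = 0.6·(12) + 0.2·(4) + 0.2·(12) = 10.4
E[Premium plan] = 0.6·(10) + 0.2·(6) + 0.2·(10) = 9.2
Best response: Basic plan (10.4 is the largest).

Basic plan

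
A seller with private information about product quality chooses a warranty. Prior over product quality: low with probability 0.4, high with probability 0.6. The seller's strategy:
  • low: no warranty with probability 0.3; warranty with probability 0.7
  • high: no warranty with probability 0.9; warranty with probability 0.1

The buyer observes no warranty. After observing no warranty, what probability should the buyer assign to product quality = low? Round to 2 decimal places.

Apply Bayes' rule using the sender's strategy as the likelihood.
P(no warranty) = 0.4·0.3 + 0.6·0.9 = 0.66
P(low | no warranty) = (0.4·0.3) / 0.66 = 0.12 / 0.66 = 0.181818

0.18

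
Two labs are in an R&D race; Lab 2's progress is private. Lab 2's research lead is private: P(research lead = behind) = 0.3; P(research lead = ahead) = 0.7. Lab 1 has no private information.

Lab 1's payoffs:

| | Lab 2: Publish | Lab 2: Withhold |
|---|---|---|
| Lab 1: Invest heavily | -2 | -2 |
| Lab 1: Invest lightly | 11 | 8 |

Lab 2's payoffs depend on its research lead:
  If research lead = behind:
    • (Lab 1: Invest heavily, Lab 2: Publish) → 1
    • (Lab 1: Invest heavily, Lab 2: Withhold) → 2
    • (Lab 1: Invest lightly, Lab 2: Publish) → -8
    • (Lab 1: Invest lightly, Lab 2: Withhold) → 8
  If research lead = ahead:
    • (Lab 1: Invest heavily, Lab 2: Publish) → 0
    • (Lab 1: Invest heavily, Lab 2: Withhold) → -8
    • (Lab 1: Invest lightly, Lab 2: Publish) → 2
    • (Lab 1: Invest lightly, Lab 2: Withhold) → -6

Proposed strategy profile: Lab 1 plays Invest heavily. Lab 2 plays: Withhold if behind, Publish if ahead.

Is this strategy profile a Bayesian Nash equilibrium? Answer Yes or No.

No

Lab 1 plays Invest heavily: E[Invest heavily] = 0.3·(-2) + 0.7·(-2) = -2; E[Invest lightly] = 10.1. Not best-responding. ✗
Lab 2 (research lead behind), facing Invest heavily: Publish gives 1, Withhold gives 2. Proposed Withhold is best. ✓
Lab 2 (research lead ahead), facing Invest heavily: Publish gives 0, Withhold gives -8. Proposed Publish is best. ✓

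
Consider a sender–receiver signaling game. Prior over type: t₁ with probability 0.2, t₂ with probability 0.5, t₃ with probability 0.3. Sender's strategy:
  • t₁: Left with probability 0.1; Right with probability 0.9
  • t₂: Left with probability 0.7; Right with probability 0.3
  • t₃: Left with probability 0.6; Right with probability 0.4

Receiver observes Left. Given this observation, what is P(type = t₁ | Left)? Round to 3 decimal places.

Apply Bayes' rule using the sender's strategy as the likelihood.
P(Left) = 0.2·0.1 + 0.5·0.7 + 0.3·0.6 = 0.55
P(t₁ | Left) = (0.2·0.1) / 0.55 = 0.02 / 0.55 = 0.0363636

0.036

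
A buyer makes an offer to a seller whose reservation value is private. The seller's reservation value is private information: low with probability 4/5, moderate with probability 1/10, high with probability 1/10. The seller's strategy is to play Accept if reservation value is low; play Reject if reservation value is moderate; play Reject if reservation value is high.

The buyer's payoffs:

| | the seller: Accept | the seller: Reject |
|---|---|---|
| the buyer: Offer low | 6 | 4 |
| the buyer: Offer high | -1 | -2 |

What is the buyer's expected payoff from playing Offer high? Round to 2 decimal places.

-1.20

E[Offer high] = 4/5·(-1) + 1/10·(-2) + 1/10·(-2) = (-4/5) + (-1/5) + (-1/5) = -6/5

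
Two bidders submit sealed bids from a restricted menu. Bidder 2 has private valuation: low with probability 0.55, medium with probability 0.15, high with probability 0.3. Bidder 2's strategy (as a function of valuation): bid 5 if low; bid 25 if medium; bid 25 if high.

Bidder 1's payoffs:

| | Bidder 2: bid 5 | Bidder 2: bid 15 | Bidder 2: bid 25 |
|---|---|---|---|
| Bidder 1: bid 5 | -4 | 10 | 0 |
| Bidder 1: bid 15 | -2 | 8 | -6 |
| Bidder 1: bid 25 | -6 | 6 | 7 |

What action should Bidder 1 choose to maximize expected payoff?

E[bid 5] = 0.55·(-4) + 0.15·(0) + 0.3·(0) = -2.2
E[bid 15] = 0.55·(-2) + 0.15·(-6) + 0.3·(-6) = -3.8
E[bid 25] = 0.55·(-6) + 0.15·(7) + 0.3·(7) = -0.15
Best response: bid 25 (-0.15 is the largest).

bid 25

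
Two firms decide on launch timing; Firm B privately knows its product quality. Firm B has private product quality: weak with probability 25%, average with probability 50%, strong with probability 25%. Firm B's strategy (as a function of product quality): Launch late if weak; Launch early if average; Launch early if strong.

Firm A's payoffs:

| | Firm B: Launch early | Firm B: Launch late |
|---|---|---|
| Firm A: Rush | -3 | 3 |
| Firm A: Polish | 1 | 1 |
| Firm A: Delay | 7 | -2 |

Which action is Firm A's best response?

Delay

E[Rush] = 0.25·(3) + 0.5·(-3) + 0.25·(-3) = -1.5
E[Polish] = 0.25·(1) + 0.5·(1) + 0.25·(1) = 1
E[Delay] = 0.25·(-2) + 0.5·(7) + 0.25·(7) = 4.75
Best response: Delay (4.75 is the largest).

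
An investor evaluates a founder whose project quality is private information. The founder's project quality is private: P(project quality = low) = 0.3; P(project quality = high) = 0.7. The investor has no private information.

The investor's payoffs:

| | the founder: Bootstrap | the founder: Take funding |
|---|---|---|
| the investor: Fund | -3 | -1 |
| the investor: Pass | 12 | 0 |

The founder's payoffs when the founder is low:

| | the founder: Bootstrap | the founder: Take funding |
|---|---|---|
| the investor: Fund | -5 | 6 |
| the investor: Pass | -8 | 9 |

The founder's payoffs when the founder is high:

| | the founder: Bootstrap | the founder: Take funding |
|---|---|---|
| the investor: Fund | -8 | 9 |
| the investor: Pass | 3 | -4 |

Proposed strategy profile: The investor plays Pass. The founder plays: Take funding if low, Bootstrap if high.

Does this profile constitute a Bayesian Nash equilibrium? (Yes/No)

A profile is a BNE iff every type of every player is best-responding given beliefs about the other side.
The investor plays Pass: E[Pass] = 0.3·(0) + 0.7·(12) = 8.4; E[Fund] = -2.4. Best-responding. ✓
The founder (project quality low), facing Pass: Bootstrap gives -8, Take funding gives 9. Proposed Take funding is best. ✓
The founder (project quality high), facing Pass: Bootstrap gives 3, Take funding gives -4. Proposed Bootstrap is best. ✓

Yes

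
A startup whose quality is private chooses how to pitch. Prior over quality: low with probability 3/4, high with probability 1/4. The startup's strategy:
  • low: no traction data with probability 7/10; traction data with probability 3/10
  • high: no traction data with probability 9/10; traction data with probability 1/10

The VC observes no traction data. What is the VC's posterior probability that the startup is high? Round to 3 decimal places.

0.300

P(no traction data) = (3/4)·(7/10) + (1/4)·(9/10) = 3/4
P(high | no traction data) = ((1/4)·(9/10)) / (3/4) = (9/40) / (3/4) = 3/10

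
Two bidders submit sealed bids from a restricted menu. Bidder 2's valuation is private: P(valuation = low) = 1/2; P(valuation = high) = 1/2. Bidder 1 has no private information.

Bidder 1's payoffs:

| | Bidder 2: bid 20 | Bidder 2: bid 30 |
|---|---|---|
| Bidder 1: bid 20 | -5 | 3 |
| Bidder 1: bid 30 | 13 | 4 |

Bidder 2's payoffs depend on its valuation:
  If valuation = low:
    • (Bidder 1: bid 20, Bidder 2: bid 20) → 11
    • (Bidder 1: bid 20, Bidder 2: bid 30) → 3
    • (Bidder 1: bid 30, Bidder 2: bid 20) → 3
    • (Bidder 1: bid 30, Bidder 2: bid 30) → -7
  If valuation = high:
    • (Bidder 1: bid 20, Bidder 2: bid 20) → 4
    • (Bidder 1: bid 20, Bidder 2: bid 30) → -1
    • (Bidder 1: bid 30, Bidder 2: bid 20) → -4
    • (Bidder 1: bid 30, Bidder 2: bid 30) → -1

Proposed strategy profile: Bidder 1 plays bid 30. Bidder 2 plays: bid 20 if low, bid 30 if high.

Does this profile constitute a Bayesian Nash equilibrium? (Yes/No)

Yes

Bidder 1 plays bid 30: E[bid 30] = 1/2·(13) + 1/2·(4) = 17/2; E[bid 20] = -1. Best-responding. ✓
Bidder 2 (valuation low), facing bid 30: bid 20 gives 3, bid 30 gives -7. Proposed bid 20 is best. ✓
Bidder 2 (valuation high), facing bid 30: bid 20 gives -4, bid 30 gives -1. Proposed bid 30 is best. ✓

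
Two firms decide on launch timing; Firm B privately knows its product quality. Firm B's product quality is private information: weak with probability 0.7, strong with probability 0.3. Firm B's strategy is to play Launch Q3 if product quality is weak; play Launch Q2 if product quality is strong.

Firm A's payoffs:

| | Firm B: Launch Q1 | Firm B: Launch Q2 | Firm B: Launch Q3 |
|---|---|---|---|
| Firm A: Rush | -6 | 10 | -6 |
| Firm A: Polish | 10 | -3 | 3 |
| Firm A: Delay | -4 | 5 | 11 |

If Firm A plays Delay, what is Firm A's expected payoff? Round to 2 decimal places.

9.20

E[Delay] = 0.7·11 + 0.3·5 = 7.7 + 1.5 = 9.2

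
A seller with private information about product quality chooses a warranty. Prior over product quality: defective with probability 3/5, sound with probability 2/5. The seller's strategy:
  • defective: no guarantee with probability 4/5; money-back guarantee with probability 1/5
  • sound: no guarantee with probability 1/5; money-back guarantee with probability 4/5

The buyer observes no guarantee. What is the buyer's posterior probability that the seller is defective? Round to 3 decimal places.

0.857

Apply Bayes' rule using the sender's strategy as the likelihood.
P(no guarantee) = (3/5)·(4/5) + (2/5)·(1/5) = 14/25
P(defective | no guarantee) = ((3/5)·(4/5)) / (14/25) = (12/25) / (14/25) = 6/7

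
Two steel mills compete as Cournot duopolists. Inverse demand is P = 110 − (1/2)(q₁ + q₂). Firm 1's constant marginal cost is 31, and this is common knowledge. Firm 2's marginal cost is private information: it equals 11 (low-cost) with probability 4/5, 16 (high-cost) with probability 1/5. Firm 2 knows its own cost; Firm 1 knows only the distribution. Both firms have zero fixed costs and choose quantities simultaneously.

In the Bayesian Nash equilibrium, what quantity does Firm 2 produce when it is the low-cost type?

Type-c best response for Firm 2: q₂(c) = (110 − c) − q₁/2.
Firm 1 maximizes expected profit; its first-order condition is 110 − q₁ − (1/2)E[q₂] − 31 = 0.
Substituting E[q₂] and solving: E[c₂] = 12, so q₁ = (110 − 2·31 + 12)/(3/2) = 40.
q₂(low-cost) = (110 − 11 − (1/2)·40) = 79.

79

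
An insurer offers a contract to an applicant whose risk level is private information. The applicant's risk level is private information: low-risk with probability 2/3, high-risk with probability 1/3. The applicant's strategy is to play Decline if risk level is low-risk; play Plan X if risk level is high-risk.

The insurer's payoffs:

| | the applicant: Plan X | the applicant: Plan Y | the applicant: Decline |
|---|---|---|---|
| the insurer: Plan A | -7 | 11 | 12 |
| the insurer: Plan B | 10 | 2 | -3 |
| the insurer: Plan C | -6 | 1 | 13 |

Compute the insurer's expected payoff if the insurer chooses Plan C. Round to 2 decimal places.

E[Plan C] = 2/3·13 + 1/3·(-6) = 26/3 + (-2) = 20/3

6.67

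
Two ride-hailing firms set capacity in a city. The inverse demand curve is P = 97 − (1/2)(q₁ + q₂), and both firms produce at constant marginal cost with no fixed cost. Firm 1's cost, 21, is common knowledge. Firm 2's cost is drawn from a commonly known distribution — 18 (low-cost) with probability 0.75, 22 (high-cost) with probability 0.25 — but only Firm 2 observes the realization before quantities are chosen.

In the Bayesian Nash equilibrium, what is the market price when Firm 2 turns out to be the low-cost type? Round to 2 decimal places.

Type-c best response for Firm 2: q₂(c) = (97 − c) − q₁/2.
Firm 1 maximizes expected profit; its first-order condition is 97 − q₁ − (1/2)E[q₂] − 21 = 0.
Substituting E[q₂] and solving: E[c₂] = 19, so q₁ = (97 − 2·21 + 19)/(3/2) = 49.3333.
q₂(low-cost) = 54.3333, so P = 97 − (1/2)·(49.3333 + 54.3333) = 45.1667.

45.17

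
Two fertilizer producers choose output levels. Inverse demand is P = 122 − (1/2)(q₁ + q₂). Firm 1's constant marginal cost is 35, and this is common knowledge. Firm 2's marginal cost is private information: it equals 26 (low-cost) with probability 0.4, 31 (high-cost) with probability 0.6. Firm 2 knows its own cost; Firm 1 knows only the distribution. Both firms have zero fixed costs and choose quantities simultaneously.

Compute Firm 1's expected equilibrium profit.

1458

Firm 2 with cost c maximizes (122 − (1/2)(q₁+q₂) − c)·q₂, giving q₂(c) = (122 − c − (1/2)q₁).
E[c₂] = 0.4·26 + 0.6·31 = 29
Firm 1's FOC against E[q₂] yields q₁ = (122 − 2·35 + E[c₂])/(3/2) = (122 − 70 + 29)/(3/2) = 54.
E[P] = 122 − (1/2)·(q₁ + E[q₂]) = 62; Firm 1's expected profit = (E[P] − 35)·q₁ = (62 − 35)·54 = 1458.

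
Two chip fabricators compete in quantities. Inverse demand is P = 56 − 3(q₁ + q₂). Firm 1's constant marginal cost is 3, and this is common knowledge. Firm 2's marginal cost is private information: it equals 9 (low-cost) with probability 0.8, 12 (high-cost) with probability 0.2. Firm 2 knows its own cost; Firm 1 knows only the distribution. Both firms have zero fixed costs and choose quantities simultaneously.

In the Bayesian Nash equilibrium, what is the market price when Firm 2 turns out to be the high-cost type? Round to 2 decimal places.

24.07

Firm 2 with cost c maximizes (56 − 3(q₁+q₂) − c)·q₂, giving q₂(c) = (56 − c − 3q₁)/6.
E[c₂] = 0.8·9 + 0.2·12 = 9.6
Firm 1's FOC against E[q₂] yields q₁ = (56 − 2·3 + E[c₂])/9 = (56 − 6 + 9.6)/9 = 6.62222.
q₂(high-cost) = 4.02222, so P = 56 − 3·(6.62222 + 4.02222) = 24.0667.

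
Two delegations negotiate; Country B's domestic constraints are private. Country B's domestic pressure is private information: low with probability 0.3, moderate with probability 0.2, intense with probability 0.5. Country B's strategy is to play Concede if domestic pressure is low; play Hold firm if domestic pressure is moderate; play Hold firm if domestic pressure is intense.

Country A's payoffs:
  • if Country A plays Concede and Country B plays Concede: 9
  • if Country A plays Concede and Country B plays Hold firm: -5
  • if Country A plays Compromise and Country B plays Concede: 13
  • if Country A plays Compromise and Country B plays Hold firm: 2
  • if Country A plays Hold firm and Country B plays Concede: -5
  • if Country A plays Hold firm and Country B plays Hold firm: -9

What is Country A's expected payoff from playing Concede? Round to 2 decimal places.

-0.80

Take the expectation over Country B's domestic pressure, weighting each type's action by its prior probability.
E[Concede] = 0.3·9 + 0.2·(-5) + 0.5·(-5) = 2.7 + (-1) + (-2.5) = -0.8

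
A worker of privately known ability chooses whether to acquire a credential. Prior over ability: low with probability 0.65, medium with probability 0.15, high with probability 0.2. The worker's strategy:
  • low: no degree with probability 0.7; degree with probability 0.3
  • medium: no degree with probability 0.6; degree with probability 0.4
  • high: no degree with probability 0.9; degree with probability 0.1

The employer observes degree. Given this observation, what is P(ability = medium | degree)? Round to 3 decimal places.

0.218

Apply Bayes' rule using the sender's strategy as the likelihood.
P(degree) = 0.65·0.3 + 0.15·0.4 + 0.2·0.1 = 0.275
P(medium | degree) = (0.15·0.4) / 0.275 = 0.06 / 0.275 = 0.218182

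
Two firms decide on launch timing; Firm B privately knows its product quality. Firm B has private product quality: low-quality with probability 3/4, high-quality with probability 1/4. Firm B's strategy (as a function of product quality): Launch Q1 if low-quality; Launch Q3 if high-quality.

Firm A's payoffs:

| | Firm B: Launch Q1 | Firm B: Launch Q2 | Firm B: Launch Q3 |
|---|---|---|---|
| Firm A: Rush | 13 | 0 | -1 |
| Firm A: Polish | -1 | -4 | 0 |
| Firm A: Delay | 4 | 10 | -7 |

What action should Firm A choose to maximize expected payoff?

E[Rush] = 3/4·(13) + 1/4·(-1) = 19/2
E[Polish] = 3/4·(-1) + 1/4·(0) = -3/4
E[Delay] = 3/4·(4) + 1/4·(-7) = 5/4
Best response: Rush (19/2 is the largest).

Rush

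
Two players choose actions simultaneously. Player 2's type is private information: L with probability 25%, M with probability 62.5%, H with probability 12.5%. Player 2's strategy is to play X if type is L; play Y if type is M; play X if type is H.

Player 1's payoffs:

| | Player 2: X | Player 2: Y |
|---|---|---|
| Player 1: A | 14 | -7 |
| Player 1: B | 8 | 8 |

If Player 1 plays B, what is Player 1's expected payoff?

E[B] = 0.25·8 + 0.625·8 + 0.125·8 = 2 + 5 + 1 = 8

8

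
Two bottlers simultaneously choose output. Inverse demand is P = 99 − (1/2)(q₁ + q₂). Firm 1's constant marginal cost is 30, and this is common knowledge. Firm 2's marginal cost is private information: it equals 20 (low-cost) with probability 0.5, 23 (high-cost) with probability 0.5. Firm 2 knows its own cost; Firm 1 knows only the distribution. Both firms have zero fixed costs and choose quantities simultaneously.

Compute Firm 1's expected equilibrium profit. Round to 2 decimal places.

813.39

Each type of Firm 2 best-responds to q₁; Firm 1 best-responds to the expected q₂ over Firm 2's types.
Firm 2 with cost c maximizes (99 − (1/2)(q₁+q₂) − c)·q₂, giving q₂(c) = (99 − c − (1/2)q₁).
E[c₂] = 0.5·20 + 0.5·23 = 21.5
Firm 1's FOC against E[q₂] yields q₁ = (99 − 2·30 + E[c₂])/(3/2) = (99 − 60 + 21.5)/(3/2) = 40.3333.
E[P] = 99 − (1/2)·(q₁ + E[q₂]) = 50.1667; Firm 1's expected profit = (E[P] − 30)·q₁ = (50.1667 − 30)·40.3333 = 813.389.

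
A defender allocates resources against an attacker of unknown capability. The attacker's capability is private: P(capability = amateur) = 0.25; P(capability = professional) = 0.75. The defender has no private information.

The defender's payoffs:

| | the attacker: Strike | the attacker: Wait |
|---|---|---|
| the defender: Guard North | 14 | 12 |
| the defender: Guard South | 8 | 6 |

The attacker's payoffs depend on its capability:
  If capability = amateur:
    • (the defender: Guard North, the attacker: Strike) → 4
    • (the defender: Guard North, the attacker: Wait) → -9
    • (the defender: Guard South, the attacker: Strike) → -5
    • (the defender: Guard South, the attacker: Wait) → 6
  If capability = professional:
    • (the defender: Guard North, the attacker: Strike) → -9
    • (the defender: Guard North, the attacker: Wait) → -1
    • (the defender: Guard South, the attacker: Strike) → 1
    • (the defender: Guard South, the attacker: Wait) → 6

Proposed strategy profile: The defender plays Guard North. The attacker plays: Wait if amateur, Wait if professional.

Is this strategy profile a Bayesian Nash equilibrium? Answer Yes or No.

The defender plays Guard North: E[Guard North] = 0.25·(12) + 0.75·(12) = 12; E[Guard South] = 6. Best-responding. ✓
The attacker (capability amateur), facing Guard North: Strike gives 4, Wait gives -9. Proposed Wait is not best — profitable deviation exists. ✗
The attacker (capability professional), facing Guard North: Strike gives -9, Wait gives -1. Proposed Wait is best. ✓

No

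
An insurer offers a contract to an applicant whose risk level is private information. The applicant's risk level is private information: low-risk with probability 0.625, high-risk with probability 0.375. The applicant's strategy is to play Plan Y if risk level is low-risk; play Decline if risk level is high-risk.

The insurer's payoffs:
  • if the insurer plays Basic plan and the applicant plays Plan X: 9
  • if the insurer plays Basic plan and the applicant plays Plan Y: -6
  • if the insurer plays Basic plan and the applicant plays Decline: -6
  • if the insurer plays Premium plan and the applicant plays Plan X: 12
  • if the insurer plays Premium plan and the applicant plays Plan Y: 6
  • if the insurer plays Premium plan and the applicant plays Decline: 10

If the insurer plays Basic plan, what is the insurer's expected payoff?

Take the expectation over the applicant's risk level, weighting each type's action by its prior probability.
E[Basic plan] = 0.625·(-6) + 0.375·(-6) = (-3.75) + (-2.25) = -6

-6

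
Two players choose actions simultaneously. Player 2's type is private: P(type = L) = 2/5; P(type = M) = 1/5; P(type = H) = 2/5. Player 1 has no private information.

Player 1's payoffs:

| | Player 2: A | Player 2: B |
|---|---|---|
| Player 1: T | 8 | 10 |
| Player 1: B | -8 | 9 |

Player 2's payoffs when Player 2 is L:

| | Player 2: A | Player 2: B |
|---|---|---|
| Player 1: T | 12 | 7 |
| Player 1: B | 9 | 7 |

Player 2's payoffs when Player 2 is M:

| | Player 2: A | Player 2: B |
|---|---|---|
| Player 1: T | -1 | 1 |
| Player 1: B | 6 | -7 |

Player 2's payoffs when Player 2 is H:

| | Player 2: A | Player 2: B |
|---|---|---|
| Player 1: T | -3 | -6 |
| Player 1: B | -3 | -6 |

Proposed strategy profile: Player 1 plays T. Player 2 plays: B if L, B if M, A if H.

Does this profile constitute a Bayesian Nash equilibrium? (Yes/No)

No

Player 1 plays T: E[T] = 2/5·(10) + 1/5·(10) + 2/5·(8) = 46/5; E[B] = 11/5. Best-responding. ✓
Player 2 (type L), facing T: A gives 12, B gives 7. Proposed B is not best — profitable deviation exists. ✗
Player 2 (type M), facing T: A gives -1, B gives 1. Proposed B is best. ✓
Player 2 (type H), facing T: A gives -3, B gives -6. Proposed A is best. ✓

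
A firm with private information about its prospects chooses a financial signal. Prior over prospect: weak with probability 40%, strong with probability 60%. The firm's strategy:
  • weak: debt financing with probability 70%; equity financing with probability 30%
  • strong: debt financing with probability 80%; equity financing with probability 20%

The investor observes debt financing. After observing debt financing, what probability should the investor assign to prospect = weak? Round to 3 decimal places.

Apply Bayes' rule using the sender's strategy as the likelihood.
P(debt financing) = 0.4·0.7 + 0.6·0.8 = 0.76
P(weak | debt financing) = (0.4·0.7) / 0.76 = 0.28 / 0.76 = 0.368421

0.368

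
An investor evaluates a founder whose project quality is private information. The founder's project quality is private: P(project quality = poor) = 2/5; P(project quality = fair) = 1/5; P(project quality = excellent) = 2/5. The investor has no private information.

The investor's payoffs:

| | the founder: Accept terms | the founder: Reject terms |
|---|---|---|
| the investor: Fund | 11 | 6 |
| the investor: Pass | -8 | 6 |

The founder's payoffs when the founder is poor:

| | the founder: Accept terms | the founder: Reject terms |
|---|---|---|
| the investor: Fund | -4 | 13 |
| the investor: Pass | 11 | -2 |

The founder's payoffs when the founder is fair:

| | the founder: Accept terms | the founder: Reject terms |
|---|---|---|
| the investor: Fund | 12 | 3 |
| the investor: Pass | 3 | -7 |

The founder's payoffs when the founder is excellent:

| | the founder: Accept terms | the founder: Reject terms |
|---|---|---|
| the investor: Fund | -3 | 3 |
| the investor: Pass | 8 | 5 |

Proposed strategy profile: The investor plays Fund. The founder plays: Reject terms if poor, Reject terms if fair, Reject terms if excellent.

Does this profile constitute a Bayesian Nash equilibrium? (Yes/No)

A profile is a BNE iff every type of every player is best-responding given beliefs about the other side.
The investor plays Fund: E[Fund] = 2/5·(6) + 1/5·(6) + 2/5·(6) = 6; E[Pass] = 6. Best-responding. ✓
The founder (project quality poor), facing Fund: Accept terms gives -4, Reject terms gives 13. Proposed Reject terms is best. ✓
The founder (project quality fair), facing Fund: Accept terms gives 12, Reject terms gives 3. Proposed Reject terms is not best — profitable deviation exists. ✗
The founder (project quality excellent), facing Fund: Accept terms gives -3, Reject terms gives 3. Proposed Reject terms is best. ✓

No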